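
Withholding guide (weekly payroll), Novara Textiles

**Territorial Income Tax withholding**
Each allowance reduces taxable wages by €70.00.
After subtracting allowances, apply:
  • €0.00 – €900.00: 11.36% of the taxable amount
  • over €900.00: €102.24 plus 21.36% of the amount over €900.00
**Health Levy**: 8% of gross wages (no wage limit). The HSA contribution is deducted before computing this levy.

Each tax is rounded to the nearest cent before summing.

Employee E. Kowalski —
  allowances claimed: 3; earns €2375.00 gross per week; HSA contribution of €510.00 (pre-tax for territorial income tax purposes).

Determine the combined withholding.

€412.71

Territorial Income Tax: taxable = €2375.00 − €510.00 − 3×€70.00 = €1655.00
  €102.24 + 21.36% × (€1655.00 − €900.00) = €102.24 + 21.36% × €755.00 = €263.51
Health Levy: 8% × €1865.00 = €149.20
Total: €263.51 + €149.20 = €412.71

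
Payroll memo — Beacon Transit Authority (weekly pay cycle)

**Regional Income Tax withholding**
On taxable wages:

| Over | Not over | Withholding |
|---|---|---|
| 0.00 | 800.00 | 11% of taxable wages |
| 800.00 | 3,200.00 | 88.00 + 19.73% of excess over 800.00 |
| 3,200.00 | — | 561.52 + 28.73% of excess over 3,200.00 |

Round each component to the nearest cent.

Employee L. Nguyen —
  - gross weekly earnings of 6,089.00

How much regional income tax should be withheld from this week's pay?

1,391.53

Regional Income Tax: taxable = 6,089.00
  561.52 + 28.73% × (6,089.00 − 3,200.00) = 561.52 + 28.73% × 2,889.00 = 1,391.53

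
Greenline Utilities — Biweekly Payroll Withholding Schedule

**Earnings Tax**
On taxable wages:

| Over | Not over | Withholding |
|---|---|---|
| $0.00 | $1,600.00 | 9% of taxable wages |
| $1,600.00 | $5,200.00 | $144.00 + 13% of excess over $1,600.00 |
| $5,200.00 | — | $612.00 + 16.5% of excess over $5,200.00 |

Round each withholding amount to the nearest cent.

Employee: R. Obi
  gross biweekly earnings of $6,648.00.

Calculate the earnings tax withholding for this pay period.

$850.92

Earnings Tax: taxable = $6,648.00
  $612.00 + 16.5% × ($6,648.00 − $5,200.00) = $612.00 + 16.5% × $1,448.00 = $850.92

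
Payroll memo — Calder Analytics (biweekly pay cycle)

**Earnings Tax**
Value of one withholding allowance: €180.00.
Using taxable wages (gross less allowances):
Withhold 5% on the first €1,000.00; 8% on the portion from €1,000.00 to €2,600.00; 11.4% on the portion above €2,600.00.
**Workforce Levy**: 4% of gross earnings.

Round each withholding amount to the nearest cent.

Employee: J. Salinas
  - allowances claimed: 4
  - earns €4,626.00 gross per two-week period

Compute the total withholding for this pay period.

€511.92

Earnings Tax: taxable = €4,626.00 − 4×€180.00 = €3,906.00
  €178.00 + 11.4% × (€3,906.00 − €2,600.00) = €178.00 + 11.4% × €1,306.00 = €326.88
Workforce Levy: 4% × €4,626.00 = €185.04
Total: €326.88 + €185.04 = €511.92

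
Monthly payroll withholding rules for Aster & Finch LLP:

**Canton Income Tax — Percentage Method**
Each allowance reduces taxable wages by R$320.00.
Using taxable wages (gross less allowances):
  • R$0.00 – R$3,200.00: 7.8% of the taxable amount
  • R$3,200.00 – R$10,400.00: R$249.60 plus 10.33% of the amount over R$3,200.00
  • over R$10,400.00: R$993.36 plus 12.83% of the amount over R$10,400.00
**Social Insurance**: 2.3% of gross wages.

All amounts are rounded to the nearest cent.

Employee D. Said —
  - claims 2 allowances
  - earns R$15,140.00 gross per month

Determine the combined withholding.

Canton Income Tax: taxable = R$15,140.00 − 2×R$320.00 = R$14,500.00
  R$993.36 + 12.83% × (R$14,500.00 − R$10,400.00) = R$993.36 + 12.83% × R$4,100.00 = R$1,519.39
Social Insurance: 2.3% × R$15,140.00 = R$348.22
Total: R$1,519.39 + R$348.22 = R$1,867.61

R$1,867.61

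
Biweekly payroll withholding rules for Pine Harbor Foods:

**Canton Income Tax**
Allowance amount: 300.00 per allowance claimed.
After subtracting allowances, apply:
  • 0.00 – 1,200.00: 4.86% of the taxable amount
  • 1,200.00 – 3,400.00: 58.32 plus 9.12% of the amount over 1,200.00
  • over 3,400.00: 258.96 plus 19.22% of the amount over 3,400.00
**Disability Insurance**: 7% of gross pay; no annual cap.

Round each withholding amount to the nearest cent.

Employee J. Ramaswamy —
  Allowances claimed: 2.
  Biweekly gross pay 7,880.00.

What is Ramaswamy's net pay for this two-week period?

Canton Income Tax: taxable = 7,880.00 − 2×300.00 = 7,280.00
  258.96 + 19.22% × (7,280.00 − 3,400.00) = 258.96 + 19.22% × 3,880.00 = 1,004.70
Disability Insurance: 7% × 7,880.00 = 551.60
Total withheld: 1,004.70 + 551.60 = 1,556.30
Net pay: 7,880.00 − 1,556.30 = 6,323.70

6,323.70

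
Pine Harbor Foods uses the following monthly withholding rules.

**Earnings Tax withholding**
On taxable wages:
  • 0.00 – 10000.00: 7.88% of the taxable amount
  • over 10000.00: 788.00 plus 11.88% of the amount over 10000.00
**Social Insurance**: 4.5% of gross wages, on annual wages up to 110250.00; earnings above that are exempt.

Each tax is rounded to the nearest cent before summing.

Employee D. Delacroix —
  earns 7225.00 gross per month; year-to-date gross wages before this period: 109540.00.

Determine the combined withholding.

601.28

Earnings Tax: taxable = 7225.00
  7.88% × 7225.00 = 569.33
Social Insurance: cap 110250.00 − YTD 109540.00 = 710.00 subject; 4.5% × 710.00 = 31.95
Total: 569.33 + 31.95 = 601.28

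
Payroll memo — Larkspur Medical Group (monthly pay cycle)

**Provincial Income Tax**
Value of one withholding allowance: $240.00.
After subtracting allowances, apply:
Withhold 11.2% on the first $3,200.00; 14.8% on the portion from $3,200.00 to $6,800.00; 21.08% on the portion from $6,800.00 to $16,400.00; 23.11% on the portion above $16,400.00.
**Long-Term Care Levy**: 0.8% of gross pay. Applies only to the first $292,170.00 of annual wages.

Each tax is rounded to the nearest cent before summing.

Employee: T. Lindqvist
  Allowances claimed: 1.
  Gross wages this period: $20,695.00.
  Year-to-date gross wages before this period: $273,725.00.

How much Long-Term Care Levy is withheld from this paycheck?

$147.56

Long-Term Care Levy: cap $292,170.00 − YTD $273,725.00 = $18,445.00 subject; 0.8% × $18,445.00 = $147.56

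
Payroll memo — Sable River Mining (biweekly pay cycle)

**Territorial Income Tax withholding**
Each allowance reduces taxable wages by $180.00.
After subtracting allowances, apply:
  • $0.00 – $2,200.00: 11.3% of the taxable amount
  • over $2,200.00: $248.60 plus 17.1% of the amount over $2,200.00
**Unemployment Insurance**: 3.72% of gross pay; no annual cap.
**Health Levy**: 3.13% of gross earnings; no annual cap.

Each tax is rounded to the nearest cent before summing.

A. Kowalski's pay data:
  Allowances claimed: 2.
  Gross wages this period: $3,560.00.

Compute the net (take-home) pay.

Territorial Income Tax: taxable = $3,560.00 − 2×$180.00 = $3,200.00
  $248.60 + 17.1% × ($3,200.00 − $2,200.00) = $248.60 + 17.1% × $1,000.00 = $419.60
Unemployment Insurance: 3.72% × $3,560.00 = $132.43
Health Levy: 3.13% × $3,560.00 = $111.43
Total withheld: $419.60 + $132.43 + $111.43 = $663.46
Net pay: $3,560.00 − $663.46 = $2,896.54

$2,896.54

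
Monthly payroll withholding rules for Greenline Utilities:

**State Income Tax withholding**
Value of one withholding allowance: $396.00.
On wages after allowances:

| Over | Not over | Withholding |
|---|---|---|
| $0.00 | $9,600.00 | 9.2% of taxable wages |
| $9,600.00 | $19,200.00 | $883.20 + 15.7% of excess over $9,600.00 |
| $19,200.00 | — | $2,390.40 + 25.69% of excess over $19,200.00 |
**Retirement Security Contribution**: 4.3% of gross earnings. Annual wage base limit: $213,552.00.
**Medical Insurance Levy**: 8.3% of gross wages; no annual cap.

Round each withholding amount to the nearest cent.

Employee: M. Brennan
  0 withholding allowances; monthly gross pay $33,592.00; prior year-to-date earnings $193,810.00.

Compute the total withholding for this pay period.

$9,724.75

State Income Tax: taxable = $33,592.00
  $2,390.40 + 25.69% × ($33,592.00 − $19,200.00) = $2,390.40 + 25.69% × $14,392.00 = $6,087.70
Retirement Security Contribution: cap $213,552.00 − YTD $193,810.00 = $19,742.00 subject; 4.3% × $19,742.00 = $848.91
Medical Insurance Levy: 8.3% × $33,592.00 = $2,788.14
Total: $6,087.70 + $848.91 + $2,788.14 = $9,724.75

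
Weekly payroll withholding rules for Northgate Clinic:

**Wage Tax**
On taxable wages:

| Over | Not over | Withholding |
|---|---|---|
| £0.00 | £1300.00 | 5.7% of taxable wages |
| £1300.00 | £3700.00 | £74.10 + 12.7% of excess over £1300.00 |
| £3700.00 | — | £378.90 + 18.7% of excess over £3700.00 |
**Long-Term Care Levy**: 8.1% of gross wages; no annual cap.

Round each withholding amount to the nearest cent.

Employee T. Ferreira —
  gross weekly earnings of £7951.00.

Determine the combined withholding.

Wage Tax: taxable = £7951.00
  £378.90 + 18.7% × (£7951.00 − £3700.00) = £378.90 + 18.7% × £4251.00 = £1173.84
Long-Term Care Levy: 8.1% × £7951.00 = £644.03
Total: £1173.84 + £644.03 = £1817.87

£1817.87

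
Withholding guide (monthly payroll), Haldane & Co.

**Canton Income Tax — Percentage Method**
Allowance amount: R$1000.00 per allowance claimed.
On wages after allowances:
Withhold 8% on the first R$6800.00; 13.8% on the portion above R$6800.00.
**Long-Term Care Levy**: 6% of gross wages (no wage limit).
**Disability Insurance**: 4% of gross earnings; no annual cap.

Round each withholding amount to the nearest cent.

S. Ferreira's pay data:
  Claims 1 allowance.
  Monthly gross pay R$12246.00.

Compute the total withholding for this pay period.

Canton Income Tax: taxable = R$12246.00 − 1×R$1000.00 = R$11246.00
  R$544.00 + 13.8% × (R$11246.00 − R$6800.00) = R$544.00 + 13.8% × R$4446.00 = R$1157.55
Long-Term Care Levy: 6% × R$12246.00 = R$734.76
Disability Insurance: 4% × R$12246.00 = R$489.84
Total: R$1157.55 + R$734.76 + R$489.84 = R$2382.15

R$2382.15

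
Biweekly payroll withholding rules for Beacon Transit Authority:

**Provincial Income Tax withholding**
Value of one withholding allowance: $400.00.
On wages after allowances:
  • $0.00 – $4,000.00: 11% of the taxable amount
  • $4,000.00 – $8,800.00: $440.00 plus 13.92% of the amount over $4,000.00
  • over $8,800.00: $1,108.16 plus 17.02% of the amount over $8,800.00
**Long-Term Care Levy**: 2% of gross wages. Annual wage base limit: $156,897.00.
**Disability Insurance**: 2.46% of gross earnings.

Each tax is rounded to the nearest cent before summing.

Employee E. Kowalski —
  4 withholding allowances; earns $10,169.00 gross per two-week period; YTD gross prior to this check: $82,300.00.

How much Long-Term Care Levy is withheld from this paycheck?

$203.38

Long-Term Care Levy: 2% × $10,169.00 = $203.38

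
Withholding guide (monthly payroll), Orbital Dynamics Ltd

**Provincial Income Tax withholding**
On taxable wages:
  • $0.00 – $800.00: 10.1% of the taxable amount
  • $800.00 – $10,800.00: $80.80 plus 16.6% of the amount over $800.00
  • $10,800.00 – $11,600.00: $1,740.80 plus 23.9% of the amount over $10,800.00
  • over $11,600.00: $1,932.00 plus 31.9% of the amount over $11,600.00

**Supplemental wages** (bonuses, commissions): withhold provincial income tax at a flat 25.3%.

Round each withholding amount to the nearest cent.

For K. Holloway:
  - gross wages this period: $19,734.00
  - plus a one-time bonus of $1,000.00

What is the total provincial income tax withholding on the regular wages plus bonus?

$4,779.75

Provincial Income Tax: taxable = $19,734.00
  $1,932.00 + 31.9% × ($19,734.00 − $11,600.00) = $1,932.00 + 31.9% × $8,134.00 = $4,526.75
Supplemental (25.3% flat on bonus): 25.3% × $1,000.00 = $253.00
Total provincial income tax: $4,526.75 + $253.00 = $4,779.75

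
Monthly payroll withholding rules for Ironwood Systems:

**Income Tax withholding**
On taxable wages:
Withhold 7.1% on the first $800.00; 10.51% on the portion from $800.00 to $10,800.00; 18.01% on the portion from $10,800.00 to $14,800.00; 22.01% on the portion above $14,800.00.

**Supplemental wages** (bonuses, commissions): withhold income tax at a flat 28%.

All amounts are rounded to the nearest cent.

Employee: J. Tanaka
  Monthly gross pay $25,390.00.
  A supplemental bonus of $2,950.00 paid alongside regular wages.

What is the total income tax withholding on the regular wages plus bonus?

Income Tax: taxable = $25,390.00
  $1,828.20 + 22.01% × ($25,390.00 − $14,800.00) = $1,828.20 + 22.01% × $10,590.00 = $4,159.06
Supplemental (28% flat on bonus): 28% × $2,950.00 = $826.00
Total income tax: $4,159.06 + $826.00 = $4,985.06

$4,985.06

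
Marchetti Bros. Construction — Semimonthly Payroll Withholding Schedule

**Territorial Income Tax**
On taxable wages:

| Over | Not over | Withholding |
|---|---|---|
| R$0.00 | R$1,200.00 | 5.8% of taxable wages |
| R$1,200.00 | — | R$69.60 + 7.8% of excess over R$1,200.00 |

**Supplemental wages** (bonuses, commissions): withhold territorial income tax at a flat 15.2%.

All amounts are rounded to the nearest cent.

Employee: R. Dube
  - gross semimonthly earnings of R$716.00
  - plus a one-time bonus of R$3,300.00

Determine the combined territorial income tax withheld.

R$543.13

Territorial Income Tax: taxable = R$716.00
  5.8% × R$716.00 = R$41.53
Supplemental (15.2% flat on bonus): 15.2% × R$3,300.00 = R$501.60
Total territorial income tax: R$41.53 + R$501.60 = R$543.13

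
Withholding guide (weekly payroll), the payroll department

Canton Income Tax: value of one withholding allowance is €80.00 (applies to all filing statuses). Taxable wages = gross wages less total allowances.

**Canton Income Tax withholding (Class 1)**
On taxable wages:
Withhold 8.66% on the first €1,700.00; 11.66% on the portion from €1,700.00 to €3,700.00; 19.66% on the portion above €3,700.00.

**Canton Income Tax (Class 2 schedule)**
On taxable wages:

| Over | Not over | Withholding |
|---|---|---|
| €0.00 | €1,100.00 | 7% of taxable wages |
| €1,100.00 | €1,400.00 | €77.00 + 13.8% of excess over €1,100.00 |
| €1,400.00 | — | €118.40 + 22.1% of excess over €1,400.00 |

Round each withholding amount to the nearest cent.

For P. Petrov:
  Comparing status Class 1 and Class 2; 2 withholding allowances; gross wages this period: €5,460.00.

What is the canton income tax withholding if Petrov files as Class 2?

Canton Income Tax (Class 2): taxable = €5,460.00 − 2×€80.00 = €5,300.00
  €118.40 + 22.1% × (€5,300.00 − €1,400.00) = €118.40 + 22.1% × €3,900.00 = €980.30

€980.30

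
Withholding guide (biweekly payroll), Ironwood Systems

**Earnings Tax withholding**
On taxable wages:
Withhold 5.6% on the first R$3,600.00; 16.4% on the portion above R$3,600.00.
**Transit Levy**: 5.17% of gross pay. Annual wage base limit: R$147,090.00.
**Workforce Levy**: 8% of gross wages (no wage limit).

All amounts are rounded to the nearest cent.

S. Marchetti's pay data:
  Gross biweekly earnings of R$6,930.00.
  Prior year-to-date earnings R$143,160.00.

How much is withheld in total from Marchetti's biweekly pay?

R$1,505.30

Earnings Tax: taxable = R$6,930.00
  R$201.60 + 16.4% × (R$6,930.00 − R$3,600.00) = R$201.60 + 16.4% × R$3,330.00 = R$747.72
Transit Levy: cap R$147,090.00 − YTD R$143,160.00 = R$3,930.00 subject; 5.17% × R$3,930.00 = R$203.18
Workforce Levy: 8% × R$6,930.00 = R$554.40
Total: R$747.72 + R$203.18 + R$554.40 = R$1,505.30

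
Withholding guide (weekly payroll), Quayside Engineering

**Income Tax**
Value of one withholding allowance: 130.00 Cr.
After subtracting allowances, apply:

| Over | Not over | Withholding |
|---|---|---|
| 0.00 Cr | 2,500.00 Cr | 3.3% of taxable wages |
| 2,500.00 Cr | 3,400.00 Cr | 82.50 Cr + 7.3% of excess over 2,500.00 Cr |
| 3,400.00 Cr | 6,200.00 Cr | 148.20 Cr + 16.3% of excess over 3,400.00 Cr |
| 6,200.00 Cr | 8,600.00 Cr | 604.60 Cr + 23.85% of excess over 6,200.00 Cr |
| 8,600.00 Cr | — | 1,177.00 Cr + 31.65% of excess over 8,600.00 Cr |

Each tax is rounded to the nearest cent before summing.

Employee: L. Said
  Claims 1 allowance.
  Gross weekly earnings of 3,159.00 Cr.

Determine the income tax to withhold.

Income Tax: taxable = 3,159.00 Cr − 1×130.00 Cr = 3,029.00 Cr
  82.50 Cr + 7.3% × (3,029.00 Cr − 2,500.00 Cr) = 82.50 Cr + 7.3% × 529.00 Cr = 121.12 Cr

121.12 Cr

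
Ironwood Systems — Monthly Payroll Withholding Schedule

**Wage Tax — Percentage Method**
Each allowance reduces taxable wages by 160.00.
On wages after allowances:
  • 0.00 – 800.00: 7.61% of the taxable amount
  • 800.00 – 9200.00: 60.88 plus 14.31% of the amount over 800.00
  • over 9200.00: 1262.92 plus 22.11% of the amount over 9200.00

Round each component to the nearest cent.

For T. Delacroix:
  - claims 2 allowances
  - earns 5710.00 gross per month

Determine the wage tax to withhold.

717.71

Wage Tax: taxable = 5710.00 − 2×160.00 = 5390.00
  60.88 + 14.31% × (5390.00 − 800.00) = 60.88 + 14.31% × 4590.00 = 717.71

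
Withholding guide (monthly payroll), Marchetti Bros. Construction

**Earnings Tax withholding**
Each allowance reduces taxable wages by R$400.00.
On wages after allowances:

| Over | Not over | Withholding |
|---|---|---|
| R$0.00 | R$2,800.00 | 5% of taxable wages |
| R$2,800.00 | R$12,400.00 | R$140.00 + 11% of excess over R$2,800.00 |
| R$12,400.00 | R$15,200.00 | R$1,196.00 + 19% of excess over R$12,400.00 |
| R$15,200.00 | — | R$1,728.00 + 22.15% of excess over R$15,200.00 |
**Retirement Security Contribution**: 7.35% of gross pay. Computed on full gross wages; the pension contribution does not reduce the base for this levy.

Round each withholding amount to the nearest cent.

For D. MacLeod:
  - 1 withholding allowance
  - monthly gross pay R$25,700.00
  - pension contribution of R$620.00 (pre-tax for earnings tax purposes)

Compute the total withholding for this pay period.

Earnings Tax: taxable = R$25,700.00 − R$620.00 − 1×R$400.00 = R$24,680.00
  R$1,728.00 + 22.15% × (R$24,680.00 − R$15,200.00) = R$1,728.00 + 22.15% × R$9,480.00 = R$3,827.82
Retirement Security Contribution: 7.35% × R$25,700.00 = R$1,888.95
Total: R$3,827.82 + R$1,888.95 = R$5,716.77

R$5,716.77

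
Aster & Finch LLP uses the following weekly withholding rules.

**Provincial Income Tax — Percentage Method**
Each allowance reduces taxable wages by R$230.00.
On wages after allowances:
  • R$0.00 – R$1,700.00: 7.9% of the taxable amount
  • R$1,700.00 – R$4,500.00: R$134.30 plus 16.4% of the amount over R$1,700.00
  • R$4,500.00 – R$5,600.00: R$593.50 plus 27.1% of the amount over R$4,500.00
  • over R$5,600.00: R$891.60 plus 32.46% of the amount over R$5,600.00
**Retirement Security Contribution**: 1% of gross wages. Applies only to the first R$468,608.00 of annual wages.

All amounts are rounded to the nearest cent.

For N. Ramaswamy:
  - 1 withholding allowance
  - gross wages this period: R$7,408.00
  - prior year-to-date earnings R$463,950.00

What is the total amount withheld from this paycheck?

R$1,450.40

Provincial Income Tax: taxable = R$7,408.00 − 1×R$230.00 = R$7,178.00
  R$891.60 + 32.46% × (R$7,178.00 − R$5,600.00) = R$891.60 + 32.46% × R$1,578.00 = R$1,403.82
Retirement Security Contribution: cap R$468,608.00 − YTD R$463,950.00 = R$4,658.00 subject; 1% × R$4,658.00 = R$46.58
Total: R$1,403.82 + R$46.58 = R$1,450.40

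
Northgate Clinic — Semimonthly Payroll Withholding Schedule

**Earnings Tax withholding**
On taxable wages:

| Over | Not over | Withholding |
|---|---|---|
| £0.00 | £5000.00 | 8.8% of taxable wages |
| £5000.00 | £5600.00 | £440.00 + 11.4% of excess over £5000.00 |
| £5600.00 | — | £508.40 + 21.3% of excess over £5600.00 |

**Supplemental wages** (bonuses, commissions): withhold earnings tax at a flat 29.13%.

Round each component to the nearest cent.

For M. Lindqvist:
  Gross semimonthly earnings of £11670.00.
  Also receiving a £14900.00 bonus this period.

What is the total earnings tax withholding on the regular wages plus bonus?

Earnings Tax: taxable = £11670.00
  £508.40 + 21.3% × (£11670.00 − £5600.00) = £508.40 + 21.3% × £6070.00 = £1801.31
Supplemental (29.13% flat on bonus): 29.13% × £14900.00 = £4340.37
Total earnings tax: £1801.31 + £4340.37 = £6141.68

£6141.68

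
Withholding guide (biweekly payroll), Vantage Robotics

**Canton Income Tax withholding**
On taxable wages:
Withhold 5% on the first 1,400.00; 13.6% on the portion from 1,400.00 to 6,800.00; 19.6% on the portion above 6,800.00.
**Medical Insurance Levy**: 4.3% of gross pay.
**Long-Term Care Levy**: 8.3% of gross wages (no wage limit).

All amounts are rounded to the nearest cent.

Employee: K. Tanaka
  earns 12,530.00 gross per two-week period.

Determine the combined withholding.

Canton Income Tax: taxable = 12,530.00
  804.40 + 19.6% × (12,530.00 − 6,800.00) = 804.40 + 19.6% × 5,730.00 = 1,927.48
Medical Insurance Levy: 4.3% × 12,530.00 = 538.79
Long-Term Care Levy: 8.3% × 12,530.00 = 1,039.99
Total: 1,927.48 + 538.79 + 1,039.99 = 3,506.26

3,506.26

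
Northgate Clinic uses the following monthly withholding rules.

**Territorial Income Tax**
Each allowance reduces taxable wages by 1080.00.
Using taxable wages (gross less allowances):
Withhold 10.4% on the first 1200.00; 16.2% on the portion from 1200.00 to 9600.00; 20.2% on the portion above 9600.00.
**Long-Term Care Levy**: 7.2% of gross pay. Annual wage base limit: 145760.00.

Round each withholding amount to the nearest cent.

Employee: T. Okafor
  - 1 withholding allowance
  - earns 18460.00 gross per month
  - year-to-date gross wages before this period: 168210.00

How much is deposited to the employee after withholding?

Territorial Income Tax: taxable = 18460.00 − 1×1080.00 = 17380.00
  1485.60 + 20.2% × (17380.00 − 9600.00) = 1485.60 + 20.2% × 7780.00 = 3057.16
Long-Term Care Levy: YTD 168210.00 ≥ cap 145760.00 → 0.00
Total withheld: 3057.16 + 0.00 = 3057.16
Net pay: 18460.00 − 3057.16 = 15402.84

15402.84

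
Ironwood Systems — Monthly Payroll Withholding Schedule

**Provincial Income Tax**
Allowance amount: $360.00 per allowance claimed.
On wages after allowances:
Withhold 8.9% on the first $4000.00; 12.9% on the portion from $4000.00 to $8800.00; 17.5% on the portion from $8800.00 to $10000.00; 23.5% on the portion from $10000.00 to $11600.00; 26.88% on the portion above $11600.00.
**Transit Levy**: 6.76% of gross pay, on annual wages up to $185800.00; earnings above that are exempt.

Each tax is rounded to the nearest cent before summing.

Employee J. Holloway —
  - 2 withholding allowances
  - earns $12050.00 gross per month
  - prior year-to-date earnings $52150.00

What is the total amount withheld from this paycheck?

Provincial Income Tax: taxable = $12050.00 − 2×$360.00 = $11330.00
  $1185.20 + 23.5% × ($11330.00 − $10000.00) = $1185.20 + 23.5% × $1330.00 = $1497.75
Transit Levy: 6.76% × $12050.00 = $814.58
Total: $1497.75 + $814.58 = $2312.33

$2312.33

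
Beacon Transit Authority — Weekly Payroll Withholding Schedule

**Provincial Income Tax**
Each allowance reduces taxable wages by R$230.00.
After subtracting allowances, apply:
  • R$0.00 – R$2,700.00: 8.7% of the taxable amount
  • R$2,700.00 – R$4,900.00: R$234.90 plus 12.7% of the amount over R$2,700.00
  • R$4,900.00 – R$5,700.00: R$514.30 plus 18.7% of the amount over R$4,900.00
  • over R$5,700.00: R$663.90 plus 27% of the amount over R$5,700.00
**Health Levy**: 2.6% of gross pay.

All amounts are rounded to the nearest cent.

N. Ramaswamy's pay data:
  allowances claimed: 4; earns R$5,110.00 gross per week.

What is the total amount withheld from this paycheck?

R$556.99

Provincial Income Tax: taxable = R$5,110.00 − 4×R$230.00 = R$4,190.00
  R$234.90 + 12.7% × (R$4,190.00 − R$2,700.00) = R$234.90 + 12.7% × R$1,490.00 = R$424.13
Health Levy: 2.6% × R$5,110.00 = R$132.86
Total: R$424.13 + R$132.86 = R$556.99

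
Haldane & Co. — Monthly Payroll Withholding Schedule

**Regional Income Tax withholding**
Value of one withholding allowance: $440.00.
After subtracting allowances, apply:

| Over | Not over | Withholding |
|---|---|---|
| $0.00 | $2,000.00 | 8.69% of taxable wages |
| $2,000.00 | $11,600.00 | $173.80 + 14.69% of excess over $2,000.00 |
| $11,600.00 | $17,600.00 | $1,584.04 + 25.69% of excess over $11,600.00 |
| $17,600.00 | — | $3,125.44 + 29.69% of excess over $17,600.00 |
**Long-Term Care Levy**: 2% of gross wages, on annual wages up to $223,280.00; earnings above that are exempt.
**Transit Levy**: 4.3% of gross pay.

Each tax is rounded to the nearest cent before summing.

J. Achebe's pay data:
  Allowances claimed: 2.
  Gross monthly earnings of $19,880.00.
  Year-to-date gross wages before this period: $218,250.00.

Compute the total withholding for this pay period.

$4,496.54

Regional Income Tax: taxable = $19,880.00 − 2×$440.00 = $19,000.00
  $3,125.44 + 29.69% × ($19,000.00 − $17,600.00) = $3,125.44 + 29.69% × $1,400.00 = $3,541.10
Long-Term Care Levy: cap $223,280.00 − YTD $218,250.00 = $5,030.00 subject; 2% × $5,030.00 = $100.60
Transit Levy: 4.3% × $19,880.00 = $854.84
Total: $3,541.10 + $100.60 + $854.84 = $4,496.54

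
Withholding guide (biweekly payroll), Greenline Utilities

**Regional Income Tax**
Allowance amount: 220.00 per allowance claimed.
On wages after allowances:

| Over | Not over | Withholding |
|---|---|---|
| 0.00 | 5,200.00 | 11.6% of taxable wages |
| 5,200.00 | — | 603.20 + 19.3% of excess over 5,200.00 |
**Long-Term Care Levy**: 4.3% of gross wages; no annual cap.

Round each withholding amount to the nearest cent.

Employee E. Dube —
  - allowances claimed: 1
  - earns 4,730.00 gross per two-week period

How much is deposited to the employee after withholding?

4,003.45

Regional Income Tax: taxable = 4,730.00 − 1×220.00 = 4,510.00
  11.6% × 4,510.00 = 523.16
Long-Term Care Levy: 4.3% × 4,730.00 = 203.39
Total withheld: 523.16 + 203.39 = 726.55
Net pay: 4,730.00 − 726.55 = 4,003.45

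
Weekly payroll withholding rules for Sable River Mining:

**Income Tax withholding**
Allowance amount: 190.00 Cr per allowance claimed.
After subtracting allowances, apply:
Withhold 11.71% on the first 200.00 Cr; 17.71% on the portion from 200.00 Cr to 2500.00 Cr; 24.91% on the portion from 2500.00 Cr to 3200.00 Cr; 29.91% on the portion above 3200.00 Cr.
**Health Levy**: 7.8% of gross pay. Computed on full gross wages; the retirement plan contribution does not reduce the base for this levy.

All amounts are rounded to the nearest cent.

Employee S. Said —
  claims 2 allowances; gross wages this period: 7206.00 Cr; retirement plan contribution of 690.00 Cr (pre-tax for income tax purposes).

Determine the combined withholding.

2045.35 Cr

Income Tax: taxable = 7206.00 Cr − 690.00 Cr − 2×190.00 Cr = 6136.00 Cr
  605.12 Cr + 29.91% × (6136.00 Cr − 3200.00 Cr) = 605.12 Cr + 29.91% × 2936.00 Cr = 1483.28 Cr
Health Levy: 7.8% × 7206.00 Cr = 562.07 Cr
Total: 1483.28 Cr + 562.07 Cr = 2045.35 Cr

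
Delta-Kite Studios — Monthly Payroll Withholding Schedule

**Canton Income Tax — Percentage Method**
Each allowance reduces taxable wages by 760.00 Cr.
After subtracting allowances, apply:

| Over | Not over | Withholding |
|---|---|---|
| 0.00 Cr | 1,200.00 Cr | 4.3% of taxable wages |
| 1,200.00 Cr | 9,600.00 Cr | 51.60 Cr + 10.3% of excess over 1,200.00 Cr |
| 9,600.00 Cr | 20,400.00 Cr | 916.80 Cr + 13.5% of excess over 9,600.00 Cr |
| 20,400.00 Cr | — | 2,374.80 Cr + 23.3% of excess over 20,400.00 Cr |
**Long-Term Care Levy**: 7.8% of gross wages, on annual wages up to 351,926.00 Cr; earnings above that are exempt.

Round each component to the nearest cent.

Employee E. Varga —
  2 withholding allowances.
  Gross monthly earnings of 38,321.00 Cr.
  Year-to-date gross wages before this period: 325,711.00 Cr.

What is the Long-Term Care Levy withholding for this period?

2,044.77 Cr

Long-Term Care Levy: cap 351,926.00 Cr − YTD 325,711.00 Cr = 26,215.00 Cr subject; 7.8% × 26,215.00 Cr = 2,044.77 Cr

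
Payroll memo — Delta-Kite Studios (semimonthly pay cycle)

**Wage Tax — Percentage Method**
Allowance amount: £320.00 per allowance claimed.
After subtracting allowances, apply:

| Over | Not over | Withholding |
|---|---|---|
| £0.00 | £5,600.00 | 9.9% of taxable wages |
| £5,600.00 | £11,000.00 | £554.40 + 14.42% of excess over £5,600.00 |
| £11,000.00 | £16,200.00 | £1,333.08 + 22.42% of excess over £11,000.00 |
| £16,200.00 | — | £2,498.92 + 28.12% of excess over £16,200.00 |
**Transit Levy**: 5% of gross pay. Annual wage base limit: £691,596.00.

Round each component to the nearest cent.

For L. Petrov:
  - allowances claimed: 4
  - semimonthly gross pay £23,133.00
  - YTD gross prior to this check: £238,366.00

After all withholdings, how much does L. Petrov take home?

Wage Tax: taxable = £23,133.00 − 4×£320.00 = £21,853.00
  £2,498.92 + 28.12% × (£21,853.00 − £16,200.00) = £2,498.92 + 28.12% × £5,653.00 = £4,088.54
Transit Levy: 5% × £23,133.00 = £1,156.65
Total withheld: £4,088.54 + £1,156.65 = £5,245.19
Net pay: £23,133.00 − £5,245.19 = £17,887.81

£17,887.81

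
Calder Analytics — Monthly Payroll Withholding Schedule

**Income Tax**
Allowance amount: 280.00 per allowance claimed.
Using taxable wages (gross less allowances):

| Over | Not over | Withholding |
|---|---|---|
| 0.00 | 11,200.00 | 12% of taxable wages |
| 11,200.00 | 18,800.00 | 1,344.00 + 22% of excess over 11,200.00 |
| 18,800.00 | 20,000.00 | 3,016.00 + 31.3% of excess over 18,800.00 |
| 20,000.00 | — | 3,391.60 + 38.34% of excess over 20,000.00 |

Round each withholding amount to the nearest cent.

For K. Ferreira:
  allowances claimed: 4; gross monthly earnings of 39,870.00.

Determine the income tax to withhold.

10,580.35

Income Tax: taxable = 39,870.00 − 4×280.00 = 38,750.00
  3,391.60 + 38.34% × (38,750.00 − 20,000.00) = 3,391.60 + 38.34% × 18,750.00 = 10,580.35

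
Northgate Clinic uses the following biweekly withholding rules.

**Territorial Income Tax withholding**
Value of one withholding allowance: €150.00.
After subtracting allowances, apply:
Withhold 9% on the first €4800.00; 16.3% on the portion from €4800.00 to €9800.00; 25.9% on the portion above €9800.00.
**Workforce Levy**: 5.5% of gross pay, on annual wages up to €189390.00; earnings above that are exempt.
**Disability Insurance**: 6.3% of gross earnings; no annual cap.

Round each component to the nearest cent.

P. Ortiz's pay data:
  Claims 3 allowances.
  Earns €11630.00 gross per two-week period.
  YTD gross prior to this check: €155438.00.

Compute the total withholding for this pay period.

Territorial Income Tax: taxable = €11630.00 − 3×€150.00 = €11180.00
  €1247.00 + 25.9% × (€11180.00 − €9800.00) = €1247.00 + 25.9% × €1380.00 = €1604.42
Workforce Levy: 5.5% × €11630.00 = €639.65
Disability Insurance: 6.3% × €11630.00 = €732.69
Total: €1604.42 + €639.65 + €732.69 = €2976.76

€2976.76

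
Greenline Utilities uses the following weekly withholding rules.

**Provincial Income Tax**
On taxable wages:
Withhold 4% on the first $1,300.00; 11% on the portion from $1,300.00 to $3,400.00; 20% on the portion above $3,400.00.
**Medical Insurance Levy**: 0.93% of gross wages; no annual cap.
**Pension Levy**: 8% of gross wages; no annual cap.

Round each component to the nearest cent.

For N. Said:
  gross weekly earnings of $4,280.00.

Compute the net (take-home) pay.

$3,438.80

Provincial Income Tax: taxable = $4,280.00
  $283.00 + 20% × ($4,280.00 − $3,400.00) = $283.00 + 20% × $880.00 = $459.00
Medical Insurance Levy: 0.93% × $4,280.00 = $39.80
Pension Levy: 8% × $4,280.00 = $342.40
Total withheld: $459.00 + $39.80 + $342.40 = $841.20
Net pay: $4,280.00 − $841.20 = $3,438.80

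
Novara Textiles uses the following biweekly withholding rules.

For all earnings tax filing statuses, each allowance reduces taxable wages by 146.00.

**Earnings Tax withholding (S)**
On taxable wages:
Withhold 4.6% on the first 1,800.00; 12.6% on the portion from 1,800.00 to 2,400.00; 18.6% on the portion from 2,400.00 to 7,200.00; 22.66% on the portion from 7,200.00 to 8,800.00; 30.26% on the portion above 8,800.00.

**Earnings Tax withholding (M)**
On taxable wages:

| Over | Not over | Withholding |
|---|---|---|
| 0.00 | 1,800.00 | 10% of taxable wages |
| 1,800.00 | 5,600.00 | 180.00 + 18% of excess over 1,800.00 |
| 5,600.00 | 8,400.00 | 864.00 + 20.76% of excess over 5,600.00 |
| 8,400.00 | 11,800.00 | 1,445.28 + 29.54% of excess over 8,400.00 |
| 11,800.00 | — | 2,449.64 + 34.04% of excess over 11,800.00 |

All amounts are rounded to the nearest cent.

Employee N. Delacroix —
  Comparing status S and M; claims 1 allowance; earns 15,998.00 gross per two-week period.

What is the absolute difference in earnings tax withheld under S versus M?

281.24

Earnings Tax (S): taxable = 15,998.00 − 1×146.00 = 15,852.00
  1,413.76 + 30.26% × (15,852.00 − 8,800.00) = 1,413.76 + 30.26% × 7,052.00 = 3,547.70
Earnings Tax (M): taxable = 15,998.00 − 1×146.00 = 15,852.00
  2,449.64 + 34.04% × (15,852.00 − 11,800.00) = 2,449.64 + 34.04% × 4,052.00 = 3,828.94
Difference: |3,547.70 − 3,828.94| = 281.24 (higher under M)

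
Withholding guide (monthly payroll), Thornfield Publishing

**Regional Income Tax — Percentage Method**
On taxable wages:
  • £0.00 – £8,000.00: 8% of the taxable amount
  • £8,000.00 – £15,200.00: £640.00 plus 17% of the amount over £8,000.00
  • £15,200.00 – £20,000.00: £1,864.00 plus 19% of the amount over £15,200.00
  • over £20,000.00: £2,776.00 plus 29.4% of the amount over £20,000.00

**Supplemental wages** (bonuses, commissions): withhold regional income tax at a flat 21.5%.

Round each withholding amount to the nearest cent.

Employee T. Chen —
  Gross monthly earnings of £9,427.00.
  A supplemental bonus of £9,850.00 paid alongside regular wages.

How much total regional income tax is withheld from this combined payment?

£3,000.34

Regional Income Tax: taxable = £9,427.00
  £640.00 + 17% × (£9,427.00 − £8,000.00) = £640.00 + 17% × £1,427.00 = £882.59
Supplemental (21.5% flat on bonus): 21.5% × £9,850.00 = £2,117.75
Total regional income tax: £882.59 + £2,117.75 = £3,000.34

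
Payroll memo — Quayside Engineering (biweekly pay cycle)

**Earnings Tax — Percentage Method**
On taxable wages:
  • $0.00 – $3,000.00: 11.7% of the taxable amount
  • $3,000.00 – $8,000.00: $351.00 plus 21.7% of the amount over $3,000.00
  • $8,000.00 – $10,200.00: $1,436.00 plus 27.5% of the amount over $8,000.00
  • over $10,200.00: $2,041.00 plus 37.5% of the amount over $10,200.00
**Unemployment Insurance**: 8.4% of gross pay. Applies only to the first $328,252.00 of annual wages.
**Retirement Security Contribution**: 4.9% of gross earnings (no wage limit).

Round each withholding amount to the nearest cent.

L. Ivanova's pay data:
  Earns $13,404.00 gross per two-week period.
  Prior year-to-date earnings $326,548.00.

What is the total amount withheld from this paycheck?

$4,042.44

Earnings Tax: taxable = $13,404.00
  $2,041.00 + 37.5% × ($13,404.00 − $10,200.00) = $2,041.00 + 37.5% × $3,204.00 = $3,242.50
Unemployment Insurance: cap $328,252.00 − YTD $326,548.00 = $1,704.00 subject; 8.4% × $1,704.00 = $143.14
Retirement Security Contribution: 4.9% × $13,404.00 = $656.80
Total: $3,242.50 + $143.14 + $656.80 = $4,042.44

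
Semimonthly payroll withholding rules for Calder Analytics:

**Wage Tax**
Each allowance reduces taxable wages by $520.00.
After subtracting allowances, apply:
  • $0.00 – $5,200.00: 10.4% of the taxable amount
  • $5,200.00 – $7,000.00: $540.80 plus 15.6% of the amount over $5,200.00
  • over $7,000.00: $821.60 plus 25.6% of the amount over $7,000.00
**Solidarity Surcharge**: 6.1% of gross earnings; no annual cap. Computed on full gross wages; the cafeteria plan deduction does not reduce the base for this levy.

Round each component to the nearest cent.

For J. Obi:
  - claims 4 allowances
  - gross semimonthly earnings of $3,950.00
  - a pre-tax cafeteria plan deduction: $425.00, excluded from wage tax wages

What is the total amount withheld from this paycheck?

$391.23

Wage Tax: taxable = $3,950.00 − $425.00 − 4×$520.00 = $1,445.00
  10.4% × $1,445.00 = $150.28
Solidarity Surcharge: 6.1% × $3,950.00 = $240.95
Total: $150.28 + $240.95 = $391.23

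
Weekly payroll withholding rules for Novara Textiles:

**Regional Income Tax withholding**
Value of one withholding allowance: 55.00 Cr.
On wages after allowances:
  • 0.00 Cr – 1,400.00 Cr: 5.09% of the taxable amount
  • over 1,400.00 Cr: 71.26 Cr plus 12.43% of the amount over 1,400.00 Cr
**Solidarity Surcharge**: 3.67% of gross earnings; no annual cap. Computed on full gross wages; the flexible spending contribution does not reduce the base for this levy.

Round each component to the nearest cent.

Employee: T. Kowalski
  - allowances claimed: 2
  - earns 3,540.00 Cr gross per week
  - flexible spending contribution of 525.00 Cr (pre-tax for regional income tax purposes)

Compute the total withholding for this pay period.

Regional Income Tax: taxable = 3,540.00 Cr − 525.00 Cr − 2×55.00 Cr = 2,905.00 Cr
  71.26 Cr + 12.43% × (2,905.00 Cr − 1,400.00 Cr) = 71.26 Cr + 12.43% × 1,505.00 Cr = 258.33 Cr
Solidarity Surcharge: 3.67% × 3,540.00 Cr = 129.92 Cr
Total: 258.33 Cr + 129.92 Cr = 388.25 Cr

388.25 Cr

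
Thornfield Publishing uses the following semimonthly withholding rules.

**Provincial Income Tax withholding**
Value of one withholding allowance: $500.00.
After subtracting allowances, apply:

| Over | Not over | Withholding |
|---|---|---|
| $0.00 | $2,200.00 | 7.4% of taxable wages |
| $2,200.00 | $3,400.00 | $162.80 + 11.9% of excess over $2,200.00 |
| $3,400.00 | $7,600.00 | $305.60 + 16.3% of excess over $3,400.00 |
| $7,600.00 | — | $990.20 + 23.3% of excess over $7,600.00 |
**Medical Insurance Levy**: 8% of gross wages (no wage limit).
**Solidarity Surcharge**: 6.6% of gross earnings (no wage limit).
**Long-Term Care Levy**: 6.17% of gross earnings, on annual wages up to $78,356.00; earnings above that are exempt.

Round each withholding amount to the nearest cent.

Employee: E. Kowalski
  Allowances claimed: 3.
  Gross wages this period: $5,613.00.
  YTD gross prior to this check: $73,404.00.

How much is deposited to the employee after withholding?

$4,066.14

Provincial Income Tax: taxable = $5,613.00 − 3×$500.00 = $4,113.00
  $305.60 + 16.3% × ($4,113.00 − $3,400.00) = $305.60 + 16.3% × $713.00 = $421.82
Medical Insurance Levy: 8% × $5,613.00 = $449.04
Solidarity Surcharge: 6.6% × $5,613.00 = $370.46
Long-Term Care Levy: cap $78,356.00 − YTD $73,404.00 = $4,952.00 subject; 6.17% × $4,952.00 = $305.54
Total withheld: $421.82 + $449.04 + $370.46 + $305.54 = $1,546.86
Net pay: $5,613.00 − $1,546.86 = $4,066.14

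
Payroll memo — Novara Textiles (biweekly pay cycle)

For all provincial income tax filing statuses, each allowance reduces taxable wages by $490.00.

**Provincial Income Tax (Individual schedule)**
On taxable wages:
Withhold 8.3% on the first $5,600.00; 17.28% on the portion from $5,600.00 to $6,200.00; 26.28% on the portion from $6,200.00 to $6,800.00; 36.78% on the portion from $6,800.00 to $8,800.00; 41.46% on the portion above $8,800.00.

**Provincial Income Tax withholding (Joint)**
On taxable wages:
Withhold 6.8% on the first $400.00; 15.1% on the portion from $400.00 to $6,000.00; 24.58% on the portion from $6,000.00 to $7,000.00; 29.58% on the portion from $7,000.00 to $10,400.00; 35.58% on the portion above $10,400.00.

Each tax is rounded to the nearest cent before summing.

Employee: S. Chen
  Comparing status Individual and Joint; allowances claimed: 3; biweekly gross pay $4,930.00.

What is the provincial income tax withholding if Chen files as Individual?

Provincial Income Tax (Individual): taxable = $4,930.00 − 3×$490.00 = $3,460.00
  8.3% × $3,460.00 = $287.18

$287.18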